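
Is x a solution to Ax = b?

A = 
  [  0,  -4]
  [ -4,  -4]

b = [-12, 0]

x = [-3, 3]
Yes

Ax = [-12, 0] = b ✓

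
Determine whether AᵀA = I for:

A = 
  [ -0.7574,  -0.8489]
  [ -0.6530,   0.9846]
No

AᵀA = 
  [  1.0001,   0]
  [  0,   1.6901]
≠ I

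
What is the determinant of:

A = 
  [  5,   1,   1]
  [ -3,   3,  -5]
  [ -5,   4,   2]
Cofactor expansion along row 1:
det(A) = (5)·((3)(2) - (-5)(4)) - (1)·((-3)(2) - (-5)(-5)) + (1)·((-3)(4) - (3)(-5))
  = (5)(26) - (1)(-31) + (1)(3)
  = 164

det(A) = 164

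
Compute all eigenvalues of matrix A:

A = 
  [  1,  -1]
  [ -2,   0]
tr(A) = 1, det(A) = -2
Characteristic polynomial: λ² - tr(A)λ + det(A) = λ² - λ - 2
λ² - λ - 2 = (λ + 1)(λ - 2)

λ = 2, -1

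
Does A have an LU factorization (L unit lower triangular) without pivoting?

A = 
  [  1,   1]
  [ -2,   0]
Yes.
A[1,1] = 1 ≠ 0, so Gaussian elimination proceeds without a row swap: multiplier ℓ₂₁ = (-2)/(1) = -2, and U[2,2] = 0 - (-2)(1) = 2.
L = 
  [  1,   0]
  [ -2,   1]
U = 
  [  1,   1]
  [  0,   2]
Check row 2 of LU: [(-2)(1), (-2)(1) + 2] = [-2, 0] = row 2 of A ✓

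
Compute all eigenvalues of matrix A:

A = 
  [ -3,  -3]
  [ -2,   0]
λ = (-3 + √33)/2, (-3 - √33)/2  (≈ 1.372, -4.372)

tr(A) = -3, det(A) = -6
Characteristic polynomial: λ² - tr(A)λ + det(A) = λ² + 3λ - 6
λ² + 3λ - 6 = 0  ⇒  λ = (-3 ± √((3)² - 4·(-6)))/2 = (-3 ± √(33))/2
  = (-3 + √33)/2,  (-3 - √33)/2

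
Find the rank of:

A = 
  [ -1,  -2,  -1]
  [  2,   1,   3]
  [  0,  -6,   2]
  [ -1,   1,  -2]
Row reduce:
R2 → R2 + (2)·R1
R4 → R4 - (1)·R1
R3 → R3 - (2)·R2
R4 → R4 + (1)·R2
REF = 
  [ -1,  -2,  -1]
  [  0,  -3,   1]
  [  0,   0,   0]
  [  0,   0,   0]
Pivot columns: 1, 2 → 2 pivots.

rank(A) = 2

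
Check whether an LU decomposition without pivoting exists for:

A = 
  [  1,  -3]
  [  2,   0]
Yes.
A[1,1] = 1 ≠ 0, so Gaussian elimination proceeds without a row swap: multiplier ℓ₂₁ = (2)/(1) = 2, and U[2,2] = 0 - (2)(-3) = 6.
L = 
  [  1,   0]
  [  2,   1]
U = 
  [  1,  -3]
  [  0,   6]
Check row 2 of LU: [(2)(1), (2)(-3) + 6] = [2, 0] = row 2 of A ✓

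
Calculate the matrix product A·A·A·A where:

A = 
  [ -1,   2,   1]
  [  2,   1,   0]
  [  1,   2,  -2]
A^4 = 
  [ 33,  22, -29]
  [  2,  25,  20]
  [ 11,   2,  22]

A² = A·A:
A²[1,1] = (-1)(-1) + (2)(2) + (1)(1) = 6
A²[1,2] = (-1)(2) + (2)(1) + (1)(2) = 2
A²[1,3] = (-1)(1) + (2)(0) + (1)(-2) = -3
A²[2,1] = (2)(-1) + (1)(2) + (0)(1) = 0
A²[2,2] = (2)(2) + (1)(1) + (0)(2) = 5
A²[2,3] = (2)(1) + (1)(0) + (0)(-2) = 2
A²[3,1] = (1)(-1) + (2)(2) + (-2)(1) = 1
A²[3,2] = (1)(2) + (2)(1) + (-2)(2) = 0
A²[3,3] = (1)(1) + (2)(0) + (-2)(-2) = 5
A² = 
  [  6,   2,  -3]
  [  0,   5,   2]
  [  1,   0,   5]

A^3 = A^2·A:
A^3[1,1] = (6)(-1) + (2)(2) + (-3)(1) = -5
A^3[1,2] = (6)(2) + (2)(1) + (-3)(2) = 8
A^3[1,3] = (6)(1) + (2)(0) + (-3)(-2) = 12
A^3[2,1] = (0)(-1) + (5)(2) + (2)(1) = 12
A^3[2,2] = (0)(2) + (5)(1) + (2)(2) = 9
A^3[2,3] = (0)(1) + (5)(0) + (2)(-2) = -4
A^3[3,1] = (1)(-1) + (0)(2) + (5)(1) = 4
A^3[3,2] = (1)(2) + (0)(1) + (5)(2) = 12
A^3[3,3] = (1)(1) + (0)(0) + (5)(-2) = -9
A^3 = 
  [ -5,   8,  12]
  [ 12,   9,  -4]
  [  4,  12,  -9]

A^4 = A^3·A:
A^4[1,1] = (-5)(-1) + (8)(2) + (12)(1) = 33
A^4[1,2] = (-5)(2) + (8)(1) + (12)(2) = 22
A^4[1,3] = (-5)(1) + (8)(0) + (12)(-2) = -29
A^4[2,1] = (12)(-1) + (9)(2) + (-4)(1) = 2
A^4[2,2] = (12)(2) + (9)(1) + (-4)(2) = 25
A^4[2,3] = (12)(1) + (9)(0) + (-4)(-2) = 20
A^4[3,1] = (4)(-1) + (12)(2) + (-9)(1) = 11
A^4[3,2] = (4)(2) + (12)(1) + (-9)(2) = 2
A^4[3,3] = (4)(1) + (12)(0) + (-9)(-2) = 22
A^4 = 
  [ 33,  22, -29]
  [  2,  25,  20]
  [ 11,   2,  22]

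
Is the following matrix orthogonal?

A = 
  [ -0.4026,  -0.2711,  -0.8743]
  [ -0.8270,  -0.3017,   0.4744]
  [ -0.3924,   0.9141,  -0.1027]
Yes

AᵀA = 
  [  1,   0,   0]
  [  0,   1.0001,   0]
  [  0,   0,   1]
≈ I (equal to I up to the 4-dp rounding of the entries)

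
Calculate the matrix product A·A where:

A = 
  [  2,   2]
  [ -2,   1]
A² = A·A:
A²[1,1] = (2)(2) + (2)(-2) = 0
A²[1,2] = (2)(2) + (2)(1) = 6
A²[2,1] = (-2)(2) + (1)(-2) = -6
A²[2,2] = (-2)(2) + (1)(1) = -3
A² = 
  [  0,   6]
  [ -6,  -3]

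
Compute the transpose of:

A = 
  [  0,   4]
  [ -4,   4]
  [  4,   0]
Aᵀ = 
  [  0,  -4,   4]
  [  4,   4,   0]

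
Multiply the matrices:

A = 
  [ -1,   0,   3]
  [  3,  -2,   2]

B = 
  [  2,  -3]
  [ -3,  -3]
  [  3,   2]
A is 2×3 and B is 3×2, so AB is 2×2. Each entry is (row of A)·(column of B):
AB[1,1] = (-1)(2) + (0)(-3) + (3)(3) = 7
AB[1,2] = (-1)(-3) + (0)(-3) + (3)(2) = 9
AB[2,1] = (3)(2) + (-2)(-3) + (2)(3) = 18
AB[2,2] = (3)(-3) + (-2)(-3) + (2)(2) = 1

AB = 
  [  7,   9]
  [ 18,   1]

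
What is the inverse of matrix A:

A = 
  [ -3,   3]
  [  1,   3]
det(A) = (-3)(3) - (3)(1) = -12
For a 2×2 matrix, A⁻¹ = (1/det(A)) · [[d, -b], [-c, a]]
    = (-1/12) · [[3, -3], [-1, -3]]

A⁻¹ = 
  [-1/4,  1/4]
  [1/12,  1/4]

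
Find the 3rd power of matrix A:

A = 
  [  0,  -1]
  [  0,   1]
A^3 = 
  [  0,  -1]
  [  0,   1]

A² = A·A:
A²[1,1] = (0)(0) + (-1)(0) = 0
A²[1,2] = (0)(-1) + (-1)(1) = -1
A²[2,1] = (0)(0) + (1)(0) = 0
A²[2,2] = (0)(-1) + (1)(1) = 1
A² = 
  [  0,  -1]
  [  0,   1]

A^3 = A^2·A:
A^3[1,1] = (0)(0) + (-1)(0) = 0
A^3[1,2] = (0)(-1) + (-1)(1) = -1
A^3[2,1] = (0)(0) + (1)(0) = 0
A^3[2,2] = (0)(-1) + (1)(1) = 1
A^3 = 
  [  0,  -1]
  [  0,   1]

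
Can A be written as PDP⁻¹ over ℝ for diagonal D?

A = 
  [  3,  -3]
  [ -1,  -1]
Yes

tr(A) = 2, det(A) = -6
Characteristic polynomial: λ² - tr(A)λ + det(A) = λ² - 2λ - 6
λ² - 2λ - 6 = 0  ⇒  λ = (2 ± √((-2)² - 4·(-6)))/2 = (2 ± √(28))/2
  = 1 + √7,  1 - √7
Eigenvalues: 1 + √7, 1 - √7  (≈ 3.646, -1.646)
The two irrational eigenvalues are distinct (simple), so each has alg. mult. = geom. mult. = 1.
Sum of geometric multiplicities equals n, so A has n independent eigenvectors.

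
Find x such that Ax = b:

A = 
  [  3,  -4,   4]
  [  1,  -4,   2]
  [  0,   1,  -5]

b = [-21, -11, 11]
Row reduce the augmented matrix [A|b]:
R2 → R2 - (1/3)·R1
R3 → R3 + (3/8)·R2
REF = 
  [    3,    -4,     4,   -21]
  [    0,  -8/3,   2/3,    -4]
  [    0,     0, -19/4,  19/2]

Back-substitution:
x₃ = (19/2) / (-19/4) = -2
x₂ = (-4 - (2/3)(-2)) / (-8/3) = 1
x₁ = (-21 - (-4)(1) - (4)(-2)) / 3 = -3

x = [-3, 1, -2]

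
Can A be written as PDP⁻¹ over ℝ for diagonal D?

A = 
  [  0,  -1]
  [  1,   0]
No

tr(A) = 0, det(A) = 1
Characteristic polynomial: λ² - tr(A)λ + det(A) = λ² + 1
λ² + 1 = 0  ⇒  λ = (0 ± √((0)² - 4·(1)))/2 = (0 ± √(-4))/2
  = i,  -i
Eigenvalues: i, -i  (≈ 0 + 1i, 0 - 1i)
Has complex eigenvalues (not diagonalizable over ℝ).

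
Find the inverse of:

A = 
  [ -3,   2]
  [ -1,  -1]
det(A) = (-3)(-1) - (2)(-1) = 5
For a 2×2 matrix, A⁻¹ = (1/det(A)) · [[d, -b], [-c, a]]
    = (1/5) · [[-1, -2], [1, -3]]

A⁻¹ = 
  [-1/5, -2/5]
  [ 1/5, -3/5]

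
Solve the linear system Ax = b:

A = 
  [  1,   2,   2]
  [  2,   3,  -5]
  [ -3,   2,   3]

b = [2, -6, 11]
x = [-2, 1, 1]

Row reduce the augmented matrix [A|b]:
R2 → R2 - (2)·R1
R3 → R3 + (3)·R1
R3 → R3 + (8)·R2
REF = 
  [  1,   2,   2,   2]
  [  0,  -1,  -9, -10]
  [  0,   0, -63, -63]

Back-substitution:
x₃ = (-63) / (-63) = 1
x₂ = (-10 - (-9)(1)) / (-1) = 1
x₁ = (2 - (2)(1) - (2)(1)) / 1 = -2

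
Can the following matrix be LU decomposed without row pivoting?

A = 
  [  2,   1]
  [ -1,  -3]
Yes.
A[1,1] = 2 ≠ 0, so Gaussian elimination proceeds without a row swap: multiplier ℓ₂₁ = (-1)/(2) = -1/2, and U[2,2] = -3 - (-1/2)(1) = -5/2.
L = 
  [   1,    0]
  [-1/2,    1]
U = 
  [   2,    1]
  [   0, -5/2]
Check row 2 of LU: [(-1/2)(2), (-1/2)(1) + (-5/2)] = [-1, -3] = row 2 of A ✓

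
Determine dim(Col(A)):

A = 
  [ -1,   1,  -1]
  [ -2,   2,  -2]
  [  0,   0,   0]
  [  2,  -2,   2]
dim(Col(A)) = 1

Row reduce:
R2 → R2 - (2)·R1
R4 → R4 + (2)·R1
REF = 
  [ -1,   1,  -1]
  [  0,   0,   0]
  [  0,   0,   0]
  [  0,   0,   0]
Pivot columns: 1 → 1 pivot.
dim(Col(A)) = number of pivot columns = 1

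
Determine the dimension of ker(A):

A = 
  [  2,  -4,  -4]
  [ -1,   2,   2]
nullity(A) = 2

Row reduce:
R2 → R2 + (1/2)·R1
REF = 
  [  2,  -4,  -4]
  [  0,   0,   0]
Pivot columns: 1 → 1 pivot.
rank(A) = 1, so nullity(A) = 3 - 1 = 2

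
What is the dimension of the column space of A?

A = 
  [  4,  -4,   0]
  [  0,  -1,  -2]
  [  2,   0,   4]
Row reduce:
R3 → R3 - (1/2)·R1
R3 → R3 + (2)·R2
REF = 
  [  4,  -4,   0]
  [  0,  -1,  -2]
  [  0,   0,   0]
Pivot columns: 1, 2 → 2 pivots.
dim(Col(A)) = number of pivot columns = 2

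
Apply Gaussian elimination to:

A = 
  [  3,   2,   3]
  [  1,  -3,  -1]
Row operations:
R2 → R2 - (1/3)·R1

Resulting echelon form:
REF = 
  [    3,     2,     3]
  [    0, -11/3,    -2]

Rank = 2 (number of non-zero pivot rows).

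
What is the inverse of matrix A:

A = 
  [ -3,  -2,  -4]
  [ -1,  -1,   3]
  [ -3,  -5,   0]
det(A) = (-3)·((-1)(0) - (3)(-5)) - (-2)·((-1)(0) - (3)(-3)) + (-4)·((-1)(-5) - (-1)(-3))
  = (-3)(15) - (-2)(9) + (-4)(2)
  = -35
det(A) = -35 ≠ 0, so A is invertible.

Cofactors Cᵢⱼ = (-1)ⁱ⁺ʲ·Mᵢⱼ:
C = 
  [ 15,  -9,   2]
  [ 20, -12,  -9]
  [-10,  13,   1]

adj(A) = Cᵀ:
adj(A) = 
  [ 15,  20, -10]
  [ -9, -12,  13]
  [  2,  -9,   1]

A⁻¹ = (-1/35) · adj(A):
A⁻¹ = 
  [  -3/7,   -4/7,    2/7]
  [  9/35,  12/35, -13/35]
  [ -2/35,   9/35,  -1/35]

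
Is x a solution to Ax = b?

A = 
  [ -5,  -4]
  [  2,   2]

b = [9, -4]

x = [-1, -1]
Yes

Ax = [9, -4] = b ✓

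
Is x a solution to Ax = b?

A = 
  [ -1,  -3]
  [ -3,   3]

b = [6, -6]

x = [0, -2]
Yes

Ax = [6, -6] = b ✓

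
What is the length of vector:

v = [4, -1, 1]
4.243

||v||₂ = √((4)² + (-1)² + (1)²) = √18 = 4.243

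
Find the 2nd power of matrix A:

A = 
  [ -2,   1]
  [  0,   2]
A² = A·A:
A²[1,1] = (-2)(-2) + (1)(0) = 4
A²[1,2] = (-2)(1) + (1)(2) = 0
A²[2,1] = (0)(-2) + (2)(0) = 0
A²[2,2] = (0)(1) + (2)(2) = 4
A² = 
  [  4,   0]
  [  0,   4]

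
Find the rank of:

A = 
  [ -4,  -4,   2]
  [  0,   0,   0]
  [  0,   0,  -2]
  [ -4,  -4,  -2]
Row reduce:
R4 → R4 - (1)·R1
Swap R2 ↔ R3
R4 → R4 - (2)·R2
REF = 
  [ -4,  -4,   2]
  [  0,   0,  -2]
  [  0,   0,   0]
  [  0,   0,   0]
Pivot columns: 1, 3 → 2 pivots.

rank(A) = 2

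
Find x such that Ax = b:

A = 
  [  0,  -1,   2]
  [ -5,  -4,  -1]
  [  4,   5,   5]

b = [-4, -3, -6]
Row reduce the augmented matrix [A|b]:
Swap R1 ↔ R2
R3 → R3 + (4/5)·R1
R3 → R3 + (9/5)·R2
REF = 
  [   -5,    -4,    -1,    -3]
  [    0,    -1,     2,    -4]
  [    0,     0,  39/5, -78/5]

Back-substitution:
x₃ = (-78/5) / (39/5) = -2
x₂ = (-4 - (2)(-2)) / (-1) = 0
x₁ = (-3 - (-4)(0) - (-1)(-2)) / (-5) = 1

x = [1, 0, -2]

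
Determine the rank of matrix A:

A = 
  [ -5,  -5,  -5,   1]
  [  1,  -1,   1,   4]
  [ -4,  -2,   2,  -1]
Row reduce:
R2 → R2 + (1/5)·R1
R3 → R3 - (4/5)·R1
R3 → R3 + (1)·R2
REF = 
  [  -5,   -5,   -5,    1]
  [   0,   -2,    0, 21/5]
  [   0,    0,    6, 12/5]
Pivot columns: 1, 2, 3 → 3 pivots.

rank(A) = 3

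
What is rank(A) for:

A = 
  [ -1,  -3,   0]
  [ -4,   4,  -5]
Row reduce:
R2 → R2 - (4)·R1
REF = 
  [ -1,  -3,   0]
  [  0,  16,  -5]
Pivot columns: 1, 2 → 2 pivots.

rank(A) = 2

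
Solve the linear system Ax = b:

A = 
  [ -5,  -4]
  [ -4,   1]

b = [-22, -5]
x = [2, 3]

Row reduce the augmented matrix [A|b]:
R2 → R2 - (4/5)·R1
REF = 
  [  -5,   -4,  -22]
  [   0, 21/5, 63/5]

Back-substitution:
x₂ = (63/5) / (21/5) = 3
x₁ = (-22 - (-4)(3)) / (-5) = 2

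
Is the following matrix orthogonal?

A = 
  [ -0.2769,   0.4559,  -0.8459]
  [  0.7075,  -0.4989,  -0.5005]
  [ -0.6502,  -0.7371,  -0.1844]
Yes

AᵀA = 
  [  1,   0.0001,   0]
  [  0.0001,   1.0001,   0]
  [  0,   0,   1.0001]
≈ I (equal to I up to the 4-dp rounding of the entries)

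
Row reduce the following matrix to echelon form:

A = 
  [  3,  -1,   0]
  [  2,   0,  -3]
Row operations:
R2 → R2 - (2/3)·R1

Resulting echelon form:
REF = 
  [  3,  -1,   0]
  [  0, 2/3,  -3]

Rank = 2 (number of non-zero pivot rows).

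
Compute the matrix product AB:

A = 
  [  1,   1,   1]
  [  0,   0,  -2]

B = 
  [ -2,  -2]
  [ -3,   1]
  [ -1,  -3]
AB = 
  [ -6,  -4]
  [  2,   6]

A is 2×3 and B is 3×2, so AB is 2×2. Each entry is (row of A)·(column of B):
AB[1,1] = (1)(-2) + (1)(-3) + (1)(-1) = -6
AB[1,2] = (1)(-2) + (1)(1) + (1)(-3) = -4
AB[2,1] = (0)(-2) + (0)(-3) + (-2)(-1) = 2
AB[2,2] = (0)(-2) + (0)(1) + (-2)(-3) = 6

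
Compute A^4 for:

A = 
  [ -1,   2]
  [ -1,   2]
A^4 = 
  [ -1,   2]
  [ -1,   2]

A² = A·A:
A²[1,1] = (-1)(-1) + (2)(-1) = -1
A²[1,2] = (-1)(2) + (2)(2) = 2
A²[2,1] = (-1)(-1) + (2)(-1) = -1
A²[2,2] = (-1)(2) + (2)(2) = 2
A² = 
  [ -1,   2]
  [ -1,   2]

A^3 = A^2·A:
A^3[1,1] = (-1)(-1) + (2)(-1) = -1
A^3[1,2] = (-1)(2) + (2)(2) = 2
A^3[2,1] = (-1)(-1) + (2)(-1) = -1
A^3[2,2] = (-1)(2) + (2)(2) = 2
A^3 = 
  [ -1,   2]
  [ -1,   2]

A^4 = A^3·A:
A^4[1,1] = (-1)(-1) + (2)(-1) = -1
A^4[1,2] = (-1)(2) + (2)(2) = 2
A^4[2,1] = (-1)(-1) + (2)(-1) = -1
A^4[2,2] = (-1)(2) + (2)(2) = 2
A^4 = 
  [ -1,   2]
  [ -1,   2]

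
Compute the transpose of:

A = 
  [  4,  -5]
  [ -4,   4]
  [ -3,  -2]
Aᵀ = 
  [  4,  -4,  -3]
  [ -5,   4,  -2]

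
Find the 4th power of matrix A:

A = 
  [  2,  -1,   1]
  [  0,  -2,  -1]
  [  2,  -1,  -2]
A² = A·A:
A²[1,1] = (2)(2) + (-1)(0) + (1)(2) = 6
A²[1,2] = (2)(-1) + (-1)(-2) + (1)(-1) = -1
A²[1,3] = (2)(1) + (-1)(-1) + (1)(-2) = 1
A²[2,1] = (0)(2) + (-2)(0) + (-1)(2) = -2
A²[2,2] = (0)(-1) + (-2)(-2) + (-1)(-1) = 5
A²[2,3] = (0)(1) + (-2)(-1) + (-1)(-2) = 4
A²[3,1] = (2)(2) + (-1)(0) + (-2)(2) = 0
A²[3,2] = (2)(-1) + (-1)(-2) + (-2)(-1) = 2
A²[3,3] = (2)(1) + (-1)(-1) + (-2)(-2) = 7
A² = 
  [  6,  -1,   1]
  [ -2,   5,   4]
  [  0,   2,   7]

A^3 = A^2·A:
A^3[1,1] = (6)(2) + (-1)(0) + (1)(2) = 14
A^3[1,2] = (6)(-1) + (-1)(-2) + (1)(-1) = -5
A^3[1,3] = (6)(1) + (-1)(-1) + (1)(-2) = 5
A^3[2,1] = (-2)(2) + (5)(0) + (4)(2) = 4
A^3[2,2] = (-2)(-1) + (5)(-2) + (4)(-1) = -12
A^3[2,3] = (-2)(1) + (5)(-1) + (4)(-2) = -15
A^3[3,1] = (0)(2) + (2)(0) + (7)(2) = 14
A^3[3,2] = (0)(-1) + (2)(-2) + (7)(-1) = -11
A^3[3,3] = (0)(1) + (2)(-1) + (7)(-2) = -16
A^3 = 
  [ 14,  -5,   5]
  [  4, -12, -15]
  [ 14, -11, -16]

A^4 = A^3·A:
A^4[1,1] = (14)(2) + (-5)(0) + (5)(2) = 38
A^4[1,2] = (14)(-1) + (-5)(-2) + (5)(-1) = -9
A^4[1,3] = (14)(1) + (-5)(-1) + (5)(-2) = 9
A^4[2,1] = (4)(2) + (-12)(0) + (-15)(2) = -22
A^4[2,2] = (4)(-1) + (-12)(-2) + (-15)(-1) = 35
A^4[2,3] = (4)(1) + (-12)(-1) + (-15)(-2) = 46
A^4[3,1] = (14)(2) + (-11)(0) + (-16)(2) = -4
A^4[3,2] = (14)(-1) + (-11)(-2) + (-16)(-1) = 24
A^4[3,3] = (14)(1) + (-11)(-1) + (-16)(-2) = 57
A^4 = 
  [ 38,  -9,   9]
  [-22,  35,  46]
  [ -4,  24,  57]

Therefore
A^4 = 
  [ 38,  -9,   9]
  [-22,  35,  46]
  [ -4,  24,  57]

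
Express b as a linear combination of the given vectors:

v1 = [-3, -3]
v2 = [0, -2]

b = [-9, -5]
c1 = 3, c2 = -2

b = 3·v1 + -2·v2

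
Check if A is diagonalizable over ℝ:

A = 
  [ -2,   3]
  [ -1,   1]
No

tr(A) = -1, det(A) = 1
Characteristic polynomial: λ² - tr(A)λ + det(A) = λ² + λ + 1
λ² + λ + 1 = 0  ⇒  λ = (-1 ± √((1)² - 4·(1)))/2 = (-1 ± √(-3))/2
  = (-1 + i√3)/2,  (-1 - i√3)/2
Eigenvalues: (-1 + i√3)/2, (-1 - i√3)/2  (≈ -0.5 + 0.866i, -0.5 - 0.866i)
Has complex eigenvalues (not diagonalizable over ℝ).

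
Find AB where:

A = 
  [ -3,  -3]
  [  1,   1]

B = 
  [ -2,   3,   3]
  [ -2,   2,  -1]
A is 2×2 and B is 2×3, so AB is 2×3. Each entry is (row of A)·(column of B):
AB[1,1] = (-3)(-2) + (-3)(-2) = 12
AB[1,2] = (-3)(3) + (-3)(2) = -15
AB[1,3] = (-3)(3) + (-3)(-1) = -6
AB[2,1] = (1)(-2) + (1)(-2) = -4
AB[2,2] = (1)(3) + (1)(2) = 5
AB[2,3] = (1)(3) + (1)(-1) = 2

AB = 
  [ 12, -15,  -6]
  [ -4,   5,   2]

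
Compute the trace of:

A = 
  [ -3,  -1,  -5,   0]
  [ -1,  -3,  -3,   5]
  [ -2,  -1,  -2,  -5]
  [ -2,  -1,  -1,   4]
-4

tr(A) = -3 + -3 + -2 + 4 = -4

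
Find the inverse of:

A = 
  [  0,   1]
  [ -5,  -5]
det(A) = (0)(-5) - (1)(-5) = 5
For a 2×2 matrix, A⁻¹ = (1/det(A)) · [[d, -b], [-c, a]]
    = (1/5) · [[-5, -1], [5, 0]]

A⁻¹ = 
  [  -1, -1/5]
  [   1,    0]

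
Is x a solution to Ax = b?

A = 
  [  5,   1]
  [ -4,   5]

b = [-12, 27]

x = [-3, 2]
No

Ax = [-13, 22] ≠ b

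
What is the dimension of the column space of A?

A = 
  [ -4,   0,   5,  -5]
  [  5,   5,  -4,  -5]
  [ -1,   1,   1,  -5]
dim(Col(A)) = 3

Row reduce:
R2 → R2 + (5/4)·R1
R3 → R3 - (1/4)·R1
R3 → R3 - (1/5)·R2
REF = 
  [   -4,     0,     5,    -5]
  [    0,     5,   9/4, -45/4]
  [    0,     0, -7/10,  -3/2]
Pivot columns: 1, 2, 3 → 3 pivots.
dim(Col(A)) = number of pivot columns = 3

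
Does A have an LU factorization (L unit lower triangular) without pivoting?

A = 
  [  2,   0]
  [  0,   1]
Yes.
A[1,1] = 2 ≠ 0, so Gaussian elimination proceeds without a row swap: multiplier ℓ₂₁ = (0)/(2) = 0, and U[2,2] = 1 - (0)(0) = 1.
L = 
  [  1,   0]
  [  0,   1]
U = 
  [  2,   0]
  [  0,   1]
Check row 2 of LU: [(0)(2), (0)(0) + 1] = [0, 1] = row 2 of A ✓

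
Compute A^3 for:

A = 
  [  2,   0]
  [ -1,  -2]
A^3 = 
  [  8,   0]
  [ -4,  -8]

A² = A·A:
A²[1,1] = (2)(2) + (0)(-1) = 4
A²[1,2] = (2)(0) + (0)(-2) = 0
A²[2,1] = (-1)(2) + (-2)(-1) = 0
A²[2,2] = (-1)(0) + (-2)(-2) = 4
A² = 
  [  4,   0]
  [  0,   4]

A^3 = A^2·A:
A^3[1,1] = (4)(2) + (0)(-1) = 8
A^3[1,2] = (4)(0) + (0)(-2) = 0
A^3[2,1] = (0)(2) + (4)(-1) = -4
A^3[2,2] = (0)(0) + (4)(-2) = -8
A^3 = 
  [  8,   0]
  [ -4,  -8]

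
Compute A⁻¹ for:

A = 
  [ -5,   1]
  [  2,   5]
det(A) = (-5)(5) - (1)(2) = -27
For a 2×2 matrix, A⁻¹ = (1/det(A)) · [[d, -b], [-c, a]]
    = (-1/27) · [[5, -1], [-2, -5]]

A⁻¹ = 
  [-5/27,  1/27]
  [ 2/27,  5/27]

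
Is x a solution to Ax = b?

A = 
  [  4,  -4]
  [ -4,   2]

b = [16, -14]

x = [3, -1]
Yes

Ax = [16, -14] = b ✓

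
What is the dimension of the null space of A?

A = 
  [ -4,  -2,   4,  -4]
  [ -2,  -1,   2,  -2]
nullity(A) = 3

Row reduce:
R2 → R2 - (1/2)·R1
REF = 
  [ -4,  -2,   4,  -4]
  [  0,   0,   0,   0]
Pivot columns: 1 → 1 pivot.
rank(A) = 1, so nullity(A) = 4 - 1 = 3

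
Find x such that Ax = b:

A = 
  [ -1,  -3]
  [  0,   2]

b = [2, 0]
Row reduce the augmented matrix [A|b]:
(already in echelon form)
REF = 
  [ -1,  -3,   2]
  [  0,   2,   0]

Back-substitution:
x₂ = 0 / 2 = 0
x₁ = (2 - (-3)(0)) / (-1) = -2

x = [-2, 0]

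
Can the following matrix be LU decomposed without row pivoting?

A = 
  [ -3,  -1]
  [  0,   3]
Yes.
A[1,1] = -3 ≠ 0, so Gaussian elimination proceeds without a row swap: multiplier ℓ₂₁ = (0)/(-3) = 0, and U[2,2] = 3 - (0)(-1) = 3.
L = 
  [  1,   0]
  [  0,   1]
U = 
  [ -3,  -1]
  [  0,   3]
Check row 2 of LU: [(0)(-3), (0)(-1) + 3] = [0, 3] = row 2 of A ✓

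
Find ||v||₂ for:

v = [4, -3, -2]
5.385

||v||₂ = √((4)² + (-3)² + (-2)²) = √29 = 5.385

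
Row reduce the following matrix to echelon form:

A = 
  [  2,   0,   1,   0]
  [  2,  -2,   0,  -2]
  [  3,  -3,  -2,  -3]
Row operations:
R2 → R2 - (1)·R1
R3 → R3 - (3/2)·R1
R3 → R3 - (3/2)·R2

Resulting echelon form:
REF = 
  [  2,   0,   1,   0]
  [  0,  -2,  -1,  -2]
  [  0,   0,  -2,   0]

Rank = 3 (number of non-zero pivot rows).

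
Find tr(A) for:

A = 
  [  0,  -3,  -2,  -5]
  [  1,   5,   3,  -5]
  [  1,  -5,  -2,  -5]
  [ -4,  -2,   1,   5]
8

tr(A) = 0 + 5 + -2 + 5 = 8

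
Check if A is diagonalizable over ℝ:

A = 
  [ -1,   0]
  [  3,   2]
Yes

tr(A) = 1, det(A) = -2
Characteristic polynomial: λ² - tr(A)λ + det(A) = λ² - λ - 2
λ² - λ - 2 = (λ + 1)(λ - 2)
Eigenvalues: 2, -1
λ=-1: alg. mult. = 1, geom. mult. = 2 - rank(A - (-1)I) = 2 - 1 = 1
λ=2: alg. mult. = 1, geom. mult. = 2 - rank(A - (2)I) = 2 - 1 = 1
Sum of geometric multiplicities equals n, so A has n independent eigenvectors.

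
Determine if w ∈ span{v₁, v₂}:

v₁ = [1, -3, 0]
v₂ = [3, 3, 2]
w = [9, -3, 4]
Yes

Form the augmented matrix and row-reduce:
[v₁|v₂|w] = 
  [  1,   3,   9]
  [ -3,   3,  -3]
  [  0,   2,   4]
R2 → R2 + (3)·R1
R3 → R3 - (1/6)·R2
REF = 
  [  1,   3,   9]
  [  0,  12,  24]
  [  0,   0,   0]

No row of the form [0 0 | nonzero], so the system is consistent. Back-substitution gives c₁ = 3, c₂ = 2: w = (3)·v₁ + (2)·v₂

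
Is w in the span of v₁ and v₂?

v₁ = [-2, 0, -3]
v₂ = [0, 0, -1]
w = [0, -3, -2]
No

Form the augmented matrix and row-reduce:
[v₁|v₂|w] = 
  [ -2,   0,   0]
  [  0,   0,  -3]
  [ -3,  -1,  -2]
R3 → R3 - (3/2)·R1
Swap R2 ↔ R3
REF = 
  [ -2,   0,   0]
  [  0,  -1,  -2]
  [  0,   0,  -3]

Row 3 reads [0 0 | -3], i.e. 0 = -3, so the system is inconsistent and w ∉ span{v₁, v₂}.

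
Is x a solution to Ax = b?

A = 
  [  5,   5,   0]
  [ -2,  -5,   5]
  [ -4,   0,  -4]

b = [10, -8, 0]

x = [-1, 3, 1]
Yes

Ax = [10, -8, 0] = b ✓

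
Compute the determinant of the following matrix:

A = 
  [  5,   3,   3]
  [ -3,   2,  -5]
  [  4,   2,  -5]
-147

Cofactor expansion along row 1:
det(A) = (5)·((2)(-5) - (-5)(2)) - (3)·((-3)(-5) - (-5)(4)) + (3)·((-3)(2) - (2)(4))
  = (5)(0) - (3)(35) + (3)(-14)
  = -147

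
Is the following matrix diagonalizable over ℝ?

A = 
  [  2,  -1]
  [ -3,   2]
Yes

tr(A) = 4, det(A) = 1
Characteristic polynomial: λ² - tr(A)λ + det(A) = λ² - 4λ + 1
λ² - 4λ + 1 = 0  ⇒  λ = (4 ± √((-4)² - 4·(1)))/2 = (4 ± √(12))/2
  = 2 + √3,  2 - √3
Eigenvalues: 2 + √3, 2 - √3  (≈ 3.732, 0.2679)
The two irrational eigenvalues are distinct (simple), so each has alg. mult. = geom. mult. = 1.
Sum of geometric multiplicities equals n, so A has n independent eigenvectors.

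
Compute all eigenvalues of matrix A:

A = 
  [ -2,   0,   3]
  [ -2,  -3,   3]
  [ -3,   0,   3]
Characteristic polynomial: det(λI - A) = λ³ + 2λ² + 9
Testing integer divisors of the constant term: p(-3) = 0, so (λ + 3) is a factor:
p(λ) = (λ + 3)(λ² - λ + 3)
λ² - λ + 3 = 0  ⇒  λ = (1 ± √((-1)² - 4·(3)))/2 = (1 ± √(-11))/2
  = (1 + i√11)/2,  (1 - i√11)/2

λ = -3, (1 + i√11)/2, (1 - i√11)/2  (≈ -3, 0.5 + 1.658i, 0.5 - 1.658i)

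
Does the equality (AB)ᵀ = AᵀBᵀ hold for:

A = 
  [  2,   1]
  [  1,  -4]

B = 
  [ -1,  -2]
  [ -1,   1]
No

(AB)ᵀ = 
  [ -3,   3]
  [ -3,  -6]

AᵀBᵀ = 
  [ -4,  -1]
  [  7,  -5]

The two matrices differ, so (AB)ᵀ ≠ AᵀBᵀ in general. The correct identity is (AB)ᵀ = BᵀAᵀ.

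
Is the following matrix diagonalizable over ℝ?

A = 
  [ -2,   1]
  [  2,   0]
Yes

tr(A) = -2, det(A) = -2
Characteristic polynomial: λ² - tr(A)λ + det(A) = λ² + 2λ - 2
λ² + 2λ - 2 = 0  ⇒  λ = (-2 ± √((2)² - 4·(-2)))/2 = (-2 ± √(12))/2
  = -1 + √3,  -1 - √3
Eigenvalues: -1 + √3, -1 - √3  (≈ 0.7321, -2.732)
The two irrational eigenvalues are distinct (simple), so each has alg. mult. = geom. mult. = 1.
Sum of geometric multiplicities equals n, so A has n independent eigenvectors.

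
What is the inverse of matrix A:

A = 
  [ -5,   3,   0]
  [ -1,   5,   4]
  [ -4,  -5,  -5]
det(A) = (-5)·((5)(-5) - (4)(-5)) - (3)·((-1)(-5) - (4)(-4)) + (0)·((-1)(-5) - (5)(-4))
  = (-5)(-5) - (3)(21) + (0)(25)
  = -38
det(A) = -38 ≠ 0, so A is invertible.

Cofactors Cᵢⱼ = (-1)ⁱ⁺ʲ·Mᵢⱼ:
C = 
  [ -5, -21,  25]
  [ 15,  25, -37]
  [ 12,  20, -22]

adj(A) = Cᵀ:
adj(A) = 
  [ -5,  15,  12]
  [-21,  25,  20]
  [ 25, -37, -22]

A⁻¹ = (-1/38) · adj(A):
A⁻¹ = 
  [  5/38, -15/38,  -6/19]
  [ 21/38, -25/38, -10/19]
  [-25/38,  37/38,  11/19]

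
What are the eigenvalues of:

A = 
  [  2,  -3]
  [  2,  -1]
tr(A) = 1, det(A) = 4
Characteristic polynomial: λ² - tr(A)λ + det(A) = λ² - λ + 4
λ² - λ + 4 = 0  ⇒  λ = (1 ± √((-1)² - 4·(4)))/2 = (1 ± √(-15))/2
  = (1 + i√15)/2,  (1 - i√15)/2

λ = (1 + i√15)/2, (1 - i√15)/2  (≈ 0.5 + 1.936i, 0.5 - 1.936i)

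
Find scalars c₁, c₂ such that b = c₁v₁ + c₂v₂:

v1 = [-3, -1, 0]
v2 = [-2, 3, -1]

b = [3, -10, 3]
c1 = 1, c2 = -3

b = 1·v1 + -3·v2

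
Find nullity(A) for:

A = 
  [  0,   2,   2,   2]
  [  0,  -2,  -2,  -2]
nullity(A) = 3

Row reduce:
R2 → R2 + (1)·R1
REF = 
  [  0,   2,   2,   2]
  [  0,   0,   0,   0]
Pivot columns: 2 → 1 pivot.
rank(A) = 1, so nullity(A) = 4 - 1 = 3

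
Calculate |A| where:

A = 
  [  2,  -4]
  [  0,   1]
2

For a 2×2 matrix, det = ad - bc = (2)(1) - (-4)(0) = 2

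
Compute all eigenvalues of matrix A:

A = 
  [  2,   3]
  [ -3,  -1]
λ = (1 + 3i√3)/2, (1 - 3i√3)/2  (≈ 0.5 + 2.598i, 0.5 - 2.598i)

tr(A) = 1, det(A) = 7
Characteristic polynomial: λ² - tr(A)λ + det(A) = λ² - λ + 7
λ² - λ + 7 = 0  ⇒  λ = (1 ± √((-1)² - 4·(7)))/2 = (1 ± √(-27))/2
  = (1 + 3i√3)/2,  (1 - 3i√3)/2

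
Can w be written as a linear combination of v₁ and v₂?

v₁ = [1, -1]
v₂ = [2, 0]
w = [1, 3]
Yes

Form the augmented matrix and row-reduce:
[v₁|v₂|w] = 
  [  1,   2,   1]
  [ -1,   0,   3]
R2 → R2 + (1)·R1
REF = 
  [  1,   2,   1]
  [  0,   2,   4]

No row of the form [0 0 | nonzero], so the system is consistent. Back-substitution gives c₁ = -3, c₂ = 2: w = (-3)·v₁ + (2)·v₂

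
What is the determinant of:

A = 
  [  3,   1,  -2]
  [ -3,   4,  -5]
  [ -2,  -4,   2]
Cofactor expansion along row 1:
det(A) = (3)·((4)(2) - (-5)(-4)) - (1)·((-3)(2) - (-5)(-2)) + (-2)·((-3)(-4) - (4)(-2))
  = (3)(-12) - (1)(-16) + (-2)(20)
  = -60

det(A) = -60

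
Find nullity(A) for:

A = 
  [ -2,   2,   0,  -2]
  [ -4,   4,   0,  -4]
nullity(A) = 3

Row reduce:
R2 → R2 - (2)·R1
REF = 
  [ -2,   2,   0,  -2]
  [  0,   0,   0,   0]
Pivot columns: 1 → 1 pivot.
rank(A) = 1, so nullity(A) = 4 - 1 = 3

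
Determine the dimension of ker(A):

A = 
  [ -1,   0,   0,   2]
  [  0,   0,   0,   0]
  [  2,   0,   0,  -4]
nullity(A) = 3

Row reduce:
R3 → R3 + (2)·R1
REF = 
  [ -1,   0,   0,   2]
  [  0,   0,   0,   0]
  [  0,   0,   0,   0]
Pivot columns: 1 → 1 pivot.
rank(A) = 1, so nullity(A) = 4 - 1 = 3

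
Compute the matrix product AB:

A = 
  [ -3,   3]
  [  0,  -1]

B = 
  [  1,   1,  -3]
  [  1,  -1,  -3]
AB = 
  [  0,  -6,   0]
  [ -1,   1,   3]

A is 2×2 and B is 2×3, so AB is 2×3. Each entry is (row of A)·(column of B):
AB[1,1] = (-3)(1) + (3)(1) = 0
AB[1,2] = (-3)(1) + (3)(-1) = -6
AB[1,3] = (-3)(-3) + (3)(-3) = 0
AB[2,1] = (0)(1) + (-1)(1) = -1
AB[2,2] = (0)(1) + (-1)(-1) = 1
AB[2,3] = (0)(-3) + (-1)(-3) = 3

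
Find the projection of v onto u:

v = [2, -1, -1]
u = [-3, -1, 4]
v·u = (2)(-3) + (-1)(-1) + (-1)(4) = -9
u·u = (-3)² + (-1)² + (4)² = 26
proj_u(v) = (v·u / u·u) × u = (-9/26) × u

proj_u(v) = [27/26, 9/26, -18/13]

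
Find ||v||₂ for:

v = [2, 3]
3.606

||v||₂ = √((2)² + (3)²) = √13 = 3.606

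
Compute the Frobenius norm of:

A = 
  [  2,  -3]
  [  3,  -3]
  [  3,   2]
||A||_F = 6.633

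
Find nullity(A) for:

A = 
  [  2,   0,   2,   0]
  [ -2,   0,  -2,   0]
nullity(A) = 3

Row reduce:
R2 → R2 + (1)·R1
REF = 
  [  2,   0,   2,   0]
  [  0,   0,   0,   0]
Pivot columns: 1 → 1 pivot.
rank(A) = 1, so nullity(A) = 4 - 1 = 3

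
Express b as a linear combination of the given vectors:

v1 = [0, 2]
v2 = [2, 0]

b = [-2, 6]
c1 = 3, c2 = -1

b = 3·v1 + -1·v2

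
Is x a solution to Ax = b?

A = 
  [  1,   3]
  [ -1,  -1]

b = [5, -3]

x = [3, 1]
No

Ax = [6, -4] ≠ b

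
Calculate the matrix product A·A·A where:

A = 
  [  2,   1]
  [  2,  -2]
A^3 = 
  [ 12,   6]
  [ 12, -12]

A² = A·A:
A²[1,1] = (2)(2) + (1)(2) = 6
A²[1,2] = (2)(1) + (1)(-2) = 0
A²[2,1] = (2)(2) + (-2)(2) = 0
A²[2,2] = (2)(1) + (-2)(-2) = 6
A² = 
  [  6,   0]
  [  0,   6]

A^3 = A^2·A:
A^3[1,1] = (6)(2) + (0)(2) = 12
A^3[1,2] = (6)(1) + (0)(-2) = 6
A^3[2,1] = (0)(2) + (6)(2) = 12
A^3[2,2] = (0)(1) + (6)(-2) = -12
A^3 = 
  [ 12,   6]
  [ 12, -12]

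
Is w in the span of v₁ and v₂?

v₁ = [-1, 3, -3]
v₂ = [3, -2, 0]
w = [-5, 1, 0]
No

Form the augmented matrix and row-reduce:
[v₁|v₂|w] = 
  [ -1,   3,  -5]
  [  3,  -2,   1]
  [ -3,   0,   0]
R2 → R2 + (3)·R1
R3 → R3 - (3)·R1
R3 → R3 + (9/7)·R2
REF = 
  [ -1,   3,  -5]
  [  0,   7, -14]
  [  0,   0,  -3]

Row 3 reads [0 0 | -3], i.e. 0 = -3, so the system is inconsistent and w ∉ span{v₁, v₂}.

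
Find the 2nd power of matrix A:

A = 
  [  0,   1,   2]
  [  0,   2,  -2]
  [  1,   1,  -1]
A² = A·A:
A²[1,1] = (0)(0) + (1)(0) + (2)(1) = 2
A²[1,2] = (0)(1) + (1)(2) + (2)(1) = 4
A²[1,3] = (0)(2) + (1)(-2) + (2)(-1) = -4
A²[2,1] = (0)(0) + (2)(0) + (-2)(1) = -2
A²[2,2] = (0)(1) + (2)(2) + (-2)(1) = 2
A²[2,3] = (0)(2) + (2)(-2) + (-2)(-1) = -2
A²[3,1] = (1)(0) + (1)(0) + (-1)(1) = -1
A²[3,2] = (1)(1) + (1)(2) + (-1)(1) = 2
A²[3,3] = (1)(2) + (1)(-2) + (-1)(-1) = 1
A² = 
  [  2,   4,  -4]
  [ -2,   2,  -2]
  [ -1,   2,   1]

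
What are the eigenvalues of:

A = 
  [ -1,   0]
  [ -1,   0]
tr(A) = -1, det(A) = 0
Characteristic polynomial: λ² - tr(A)λ + det(A) = λ² + λ
λ² + λ = λ(λ + 1)

λ = 0, -1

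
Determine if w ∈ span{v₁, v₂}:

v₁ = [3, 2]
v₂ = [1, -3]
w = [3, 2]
Yes

Form the augmented matrix and row-reduce:
[v₁|v₂|w] = 
  [  3,   1,   3]
  [  2,  -3,   2]
R2 → R2 - (2/3)·R1
REF = 
  [    3,     1,     3]
  [    0, -11/3,     0]

No row of the form [0 0 | nonzero], so the system is consistent. Back-substitution gives c₁ = 1, c₂ = 0: w = (1)·v₁ + (0)·v₂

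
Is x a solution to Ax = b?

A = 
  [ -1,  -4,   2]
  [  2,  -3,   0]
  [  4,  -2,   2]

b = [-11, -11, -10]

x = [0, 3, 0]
No

Ax = [-12, -9, -6] ≠ b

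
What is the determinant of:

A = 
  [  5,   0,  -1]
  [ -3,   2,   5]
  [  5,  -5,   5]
170

Cofactor expansion along row 1:
det(A) = (5)·((2)(5) - (5)(-5)) - (0)·((-3)(5) - (5)(5)) + (-1)·((-3)(-5) - (2)(5))
  = (5)(35) - (0)(-40) + (-1)(5)
  = 170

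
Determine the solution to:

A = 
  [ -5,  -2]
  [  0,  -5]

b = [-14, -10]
x = [2, 2]

Row reduce the augmented matrix [A|b]:
(already in echelon form)
REF = 
  [ -5,  -2, -14]
  [  0,  -5, -10]

Back-substitution:
x₂ = (-10) / (-5) = 2
x₁ = (-14 - (-2)(2)) / (-5) = 2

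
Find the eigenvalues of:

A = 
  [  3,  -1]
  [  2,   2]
λ = (5 + i√7)/2, (5 - i√7)/2  (≈ 2.5 + 1.323i, 2.5 - 1.323i)

tr(A) = 5, det(A) = 8
Characteristic polynomial: λ² - tr(A)λ + det(A) = λ² - 5λ + 8
λ² - 5λ + 8 = 0  ⇒  λ = (5 ± √((-5)² - 4·(8)))/2 = (5 ± √(-7))/2
  = (5 + i√7)/2,  (5 - i√7)/2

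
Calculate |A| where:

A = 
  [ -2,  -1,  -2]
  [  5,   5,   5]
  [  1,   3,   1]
Cofactor expansion along row 1:
det(A) = (-2)·((5)(1) - (5)(3)) - (-1)·((5)(1) - (5)(1)) + (-2)·((5)(3) - (5)(1))
  = (-2)(-10) - (-1)(0) + (-2)(10)
  = 0

det(A) = 0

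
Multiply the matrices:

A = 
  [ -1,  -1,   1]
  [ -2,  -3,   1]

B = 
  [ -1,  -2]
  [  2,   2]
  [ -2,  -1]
AB = 
  [ -3,  -1]
  [ -6,  -3]

A is 2×3 and B is 3×2, so AB is 2×2. Each entry is (row of A)·(column of B):
AB[1,1] = (-1)(-1) + (-1)(2) + (1)(-2) = -3
AB[1,2] = (-1)(-2) + (-1)(2) + (1)(-1) = -1
AB[2,1] = (-2)(-1) + (-3)(2) + (1)(-2) = -6
AB[2,2] = (-2)(-2) + (-3)(2) + (1)(-1) = -3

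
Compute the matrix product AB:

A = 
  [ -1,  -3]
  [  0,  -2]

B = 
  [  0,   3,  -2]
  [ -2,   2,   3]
AB = 
  [  6,  -9,  -7]
  [  4,  -4,  -6]

A is 2×2 and B is 2×3, so AB is 2×3. Each entry is (row of A)·(column of B):
AB[1,1] = (-1)(0) + (-3)(-2) = 6
AB[1,2] = (-1)(3) + (-3)(2) = -9
AB[1,3] = (-1)(-2) + (-3)(3) = -7
AB[2,1] = (0)(0) + (-2)(-2) = 4
AB[2,2] = (0)(3) + (-2)(2) = -4
AB[2,3] = (0)(-2) + (-2)(3) = -6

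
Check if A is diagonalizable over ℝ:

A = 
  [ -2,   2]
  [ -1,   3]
Yes

tr(A) = 1, det(A) = -4
Characteristic polynomial: λ² - tr(A)λ + det(A) = λ² - λ - 4
λ² - λ - 4 = 0  ⇒  λ = (1 ± √((-1)² - 4·(-4)))/2 = (1 ± √(17))/2
  = (1 + √17)/2,  (1 - √17)/2
Eigenvalues: (1 + √17)/2, (1 - √17)/2  (≈ 2.562, -1.562)
The two irrational eigenvalues are distinct (simple), so each has alg. mult. = geom. mult. = 1.
Sum of geometric multiplicities equals n, so A has n independent eigenvectors.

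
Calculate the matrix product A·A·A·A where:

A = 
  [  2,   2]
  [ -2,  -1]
A^4 = 
  [ -4,  -6]
  [  6,   5]

A² = A·A:
A²[1,1] = (2)(2) + (2)(-2) = 0
A²[1,2] = (2)(2) + (2)(-1) = 2
A²[2,1] = (-2)(2) + (-1)(-2) = -2
A²[2,2] = (-2)(2) + (-1)(-1) = -3
A² = 
  [  0,   2]
  [ -2,  -3]

A^3 = A^2·A:
A^3[1,1] = (0)(2) + (2)(-2) = -4
A^3[1,2] = (0)(2) + (2)(-1) = -2
A^3[2,1] = (-2)(2) + (-3)(-2) = 2
A^3[2,2] = (-2)(2) + (-3)(-1) = -1
A^3 = 
  [ -4,  -2]
  [  2,  -1]

A^4 = A^3·A:
A^4[1,1] = (-4)(2) + (-2)(-2) = -4
A^4[1,2] = (-4)(2) + (-2)(-1) = -6
A^4[2,1] = (2)(2) + (-1)(-2) = 6
A^4[2,2] = (2)(2) + (-1)(-1) = 5
A^4 = 
  [ -4,  -6]
  [  6,   5]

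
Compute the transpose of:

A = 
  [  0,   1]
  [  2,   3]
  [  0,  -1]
Aᵀ = 
  [  0,   2,   0]
  [  1,   3,  -1]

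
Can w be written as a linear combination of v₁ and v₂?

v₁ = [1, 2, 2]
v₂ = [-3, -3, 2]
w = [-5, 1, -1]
No

Form the augmented matrix and row-reduce:
[v₁|v₂|w] = 
  [  1,  -3,  -5]
  [  2,  -3,   1]
  [  2,   2,  -1]
R2 → R2 - (2)·R1
R3 → R3 - (2)·R1
R3 → R3 - (8/3)·R2
REF = 
  [    1,    -3,    -5]
  [    0,     3,    11]
  [    0,     0, -61/3]

Row 3 reads [0 0 | -61/3], i.e. 0 = -61/3, so the system is inconsistent and w ∉ span{v₁, v₂}.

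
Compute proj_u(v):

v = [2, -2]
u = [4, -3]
v·u = (2)(4) + (-2)(-3) = 14
u·u = (4)² + (-3)² = 25
proj_u(v) = (v·u / u·u) × u = (14/25) × u

proj_u(v) = [56/25, -42/25]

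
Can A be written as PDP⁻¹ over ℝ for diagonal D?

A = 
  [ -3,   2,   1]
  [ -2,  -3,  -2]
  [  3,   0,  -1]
No

Characteristic polynomial: det(λI - A) = λ³ + 7λ² + 16λ + 16
Testing integer divisors of the constant term: p(-4) = 0, so (λ + 4) is a factor:
p(λ) = (λ + 4)(λ² + 3λ + 4)
λ² + 3λ + 4 = 0  ⇒  λ = (-3 ± √((3)² - 4·(4)))/2 = (-3 ± √(-7))/2
  = (-3 + i√7)/2,  (-3 - i√7)/2
Eigenvalues: -4, (-3 + i√7)/2, (-3 - i√7)/2  (≈ -4, -1.5 + 1.323i, -1.5 - 1.323i)
Has complex eigenvalues (not diagonalizable over ℝ).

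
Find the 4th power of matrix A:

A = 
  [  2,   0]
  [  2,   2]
A^4 = 
  [ 16,   0]
  [ 64,  16]

A² = A·A:
A²[1,1] = (2)(2) + (0)(2) = 4
A²[1,2] = (2)(0) + (0)(2) = 0
A²[2,1] = (2)(2) + (2)(2) = 8
A²[2,2] = (2)(0) + (2)(2) = 4
A² = 
  [  4,   0]
  [  8,   4]

A^3 = A^2·A:
A^3[1,1] = (4)(2) + (0)(2) = 8
A^3[1,2] = (4)(0) + (0)(2) = 0
A^3[2,1] = (8)(2) + (4)(2) = 24
A^3[2,2] = (8)(0) + (4)(2) = 8
A^3 = 
  [  8,   0]
  [ 24,   8]

A^4 = A^3·A:
A^4[1,1] = (8)(2) + (0)(2) = 16
A^4[1,2] = (8)(0) + (0)(2) = 0
A^4[2,1] = (24)(2) + (8)(2) = 64
A^4[2,2] = (24)(0) + (8)(2) = 16
A^4 = 
  [ 16,   0]
  [ 64,  16]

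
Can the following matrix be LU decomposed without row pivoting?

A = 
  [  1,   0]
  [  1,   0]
Yes.
A[1,1] = 1 ≠ 0, so Gaussian elimination proceeds without a row swap: multiplier ℓ₂₁ = (1)/(1) = 1, and U[2,2] = 0 - (1)(0) = 0.
L = 
  [  1,   0]
  [  1,   1]
U = 
  [  1,   0]
  [  0,   0]
Check row 2 of LU: [(1)(1), (1)(0) + 0] = [1, 0] = row 2 of A ✓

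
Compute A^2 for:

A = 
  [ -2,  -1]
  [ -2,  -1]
A² = A·A:
A²[1,1] = (-2)(-2) + (-1)(-2) = 6
A²[1,2] = (-2)(-1) + (-1)(-1) = 3
A²[2,1] = (-2)(-2) + (-1)(-2) = 6
A²[2,2] = (-2)(-1) + (-1)(-1) = 3
A² = 
  [  6,   3]
  [  6,   3]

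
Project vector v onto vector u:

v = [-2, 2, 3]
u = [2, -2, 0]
v·u = (-2)(2) + (2)(-2) + (3)(0) = -8
u·u = (2)² + (-2)² + (0)² = 8
proj_u(v) = (v·u / u·u) × u = (-8/8) × u = (-1) × u

proj_u(v) = [-2, 2, 0]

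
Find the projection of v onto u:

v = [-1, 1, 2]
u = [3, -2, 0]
v·u = (-1)(3) + (1)(-2) + (2)(0) = -5
u·u = (3)² + (-2)² + (0)² = 13
proj_u(v) = (v·u / u·u) × u = (-5/13) × u

proj_u(v) = [-15/13, 10/13, 0]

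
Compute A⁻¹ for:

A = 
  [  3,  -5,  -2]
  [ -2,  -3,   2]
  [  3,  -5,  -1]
det(A) = (3)·((-3)(-1) - (2)(-5)) - (-5)·((-2)(-1) - (2)(3)) + (-2)·((-2)(-5) - (-3)(3))
  = (3)(13) - (-5)(-4) + (-2)(19)
  = -19
det(A) = -19 ≠ 0, so A is invertible.

Cofactors Cᵢⱼ = (-1)ⁱ⁺ʲ·Mᵢⱼ:
C = 
  [ 13,   4,  19]
  [  5,   3,   0]
  [-16,  -2, -19]

adj(A) = Cᵀ:
adj(A) = 
  [ 13,   5, -16]
  [  4,   3,  -2]
  [ 19,   0, -19]

A⁻¹ = (-1/19) · adj(A):
A⁻¹ = 
  [-13/19,  -5/19,  16/19]
  [ -4/19,  -3/19,   2/19]
  [    -1,      0,      1]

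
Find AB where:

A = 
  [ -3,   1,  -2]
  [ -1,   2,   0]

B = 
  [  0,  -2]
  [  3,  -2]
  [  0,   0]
AB = 
  [  3,   4]
  [  6,  -2]

A is 2×3 and B is 3×2, so AB is 2×2. Each entry is (row of A)·(column of B):
AB[1,1] = (-3)(0) + (1)(3) + (-2)(0) = 3
AB[1,2] = (-3)(-2) + (1)(-2) + (-2)(0) = 4
AB[2,1] = (-1)(0) + (2)(3) + (0)(0) = 6
AB[2,2] = (-1)(-2) + (2)(-2) + (0)(0) = -2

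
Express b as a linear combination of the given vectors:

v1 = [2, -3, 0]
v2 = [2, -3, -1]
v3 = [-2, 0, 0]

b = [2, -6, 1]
c1 = 3, c2 = -1, c3 = 1

b = 3·v1 + -1·v2 + 1·v3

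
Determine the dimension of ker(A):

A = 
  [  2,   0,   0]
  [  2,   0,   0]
nullity(A) = 2

Row reduce:
R2 → R2 - (1)·R1
REF = 
  [  2,   0,   0]
  [  0,   0,   0]
Pivot columns: 1 → 1 pivot.
rank(A) = 1, so nullity(A) = 3 - 1 = 2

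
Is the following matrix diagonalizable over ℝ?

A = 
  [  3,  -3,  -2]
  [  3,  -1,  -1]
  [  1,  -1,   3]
No

Characteristic polynomial: det(λI - A) = λ³ - 5λ² + 13λ - 22
By the rational root theorem any rational root is an integer dividing 22; none of those is a root, so p(λ) has no rational roots and hence (being an irreducible cubic) no repeated roots.
Discriminant of the cubic: Δ = -2891
Δ < 0 ⇒ one real eigenvalue and a complex-conjugate pair: λ ≈ 3.096, 0.9519 + 2.49i, 0.9519 - 2.49i
Has complex eigenvalues (not diagonalizable over ℝ).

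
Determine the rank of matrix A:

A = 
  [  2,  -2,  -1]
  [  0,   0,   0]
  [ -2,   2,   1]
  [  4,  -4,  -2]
rank(A) = 1

Row reduce:
R3 → R3 + (1)·R1
R4 → R4 - (2)·R1
REF = 
  [  2,  -2,  -1]
  [  0,   0,   0]
  [  0,   0,   0]
  [  0,   0,   0]
Pivot columns: 1 → 1 pivot.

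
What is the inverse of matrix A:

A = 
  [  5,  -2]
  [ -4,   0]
det(A) = (5)(0) - (-2)(-4) = -8
For a 2×2 matrix, A⁻¹ = (1/det(A)) · [[d, -b], [-c, a]]
    = (-1/8) · [[0, 2], [4, 5]]

A⁻¹ = 
  [   0, -1/4]
  [-1/2, -5/8]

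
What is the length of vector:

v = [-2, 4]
4.472

||v||₂ = √((-2)² + (4)²) = √20 = 4.472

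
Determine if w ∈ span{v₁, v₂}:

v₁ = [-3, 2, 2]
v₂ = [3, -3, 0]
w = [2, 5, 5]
No

Form the augmented matrix and row-reduce:
[v₁|v₂|w] = 
  [ -3,   3,   2]
  [  2,  -3,   5]
  [  2,   0,   5]
R2 → R2 + (2/3)·R1
R3 → R3 + (2/3)·R1
R3 → R3 + (2)·R2
REF = 
  [  -3,    3,    2]
  [   0,   -1, 19/3]
  [   0,    0,   19]

Row 3 reads [0 0 | 19], i.e. 0 = 19, so the system is inconsistent and w ∉ span{v₁, v₂}.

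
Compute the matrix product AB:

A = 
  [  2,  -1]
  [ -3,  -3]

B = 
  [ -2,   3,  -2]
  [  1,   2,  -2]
AB = 
  [ -5,   4,  -2]
  [  3, -15,  12]

A is 2×2 and B is 2×3, so AB is 2×3. Each entry is (row of A)·(column of B):
AB[1,1] = (2)(-2) + (-1)(1) = -5
AB[1,2] = (2)(3) + (-1)(2) = 4
AB[1,3] = (2)(-2) + (-1)(-2) = -2
AB[2,1] = (-3)(-2) + (-3)(1) = 3
AB[2,2] = (-3)(3) + (-3)(2) = -15
AB[2,3] = (-3)(-2) + (-3)(-2) = 12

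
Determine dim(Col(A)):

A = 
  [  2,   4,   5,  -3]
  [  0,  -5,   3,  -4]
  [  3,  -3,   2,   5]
Row reduce:
R3 → R3 - (3/2)·R1
R3 → R3 - (9/5)·R2
REF = 
  [      2,       4,       5,      -3]
  [      0,      -5,       3,      -4]
  [      0,       0, -109/10,  167/10]
Pivot columns: 1, 2, 3 → 3 pivots.
dim(Col(A)) = number of pivot columns = 3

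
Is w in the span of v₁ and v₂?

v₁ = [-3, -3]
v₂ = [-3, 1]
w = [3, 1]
Yes

Form the augmented matrix and row-reduce:
[v₁|v₂|w] = 
  [ -3,  -3,   3]
  [ -3,   1,   1]
R2 → R2 - (1)·R1
REF = 
  [ -3,  -3,   3]
  [  0,   4,  -2]

No row of the form [0 0 | nonzero], so the system is consistent. Back-substitution gives c₁ = -1/2, c₂ = -1/2: w = (-1/2)·v₁ + (-1/2)·v₂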